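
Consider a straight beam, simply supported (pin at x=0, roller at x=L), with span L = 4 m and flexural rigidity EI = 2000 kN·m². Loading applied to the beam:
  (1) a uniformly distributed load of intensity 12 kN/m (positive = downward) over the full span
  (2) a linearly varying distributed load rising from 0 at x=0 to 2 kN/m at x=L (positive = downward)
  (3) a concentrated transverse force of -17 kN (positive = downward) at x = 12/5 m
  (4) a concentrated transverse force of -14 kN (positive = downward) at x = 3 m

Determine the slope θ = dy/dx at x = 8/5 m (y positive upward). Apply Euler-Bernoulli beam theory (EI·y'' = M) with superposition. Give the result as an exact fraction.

θ(8/5) = 9163/45000000 rad

Load 1 — uniform load w=12 kN/m over full span:
  θ_1 = -w(L³-6Lx²+4x³)/(24EI) = -12·(4³-6·4·(8/5)²+4·(8/5)³)/(24·2000) = -74/15625 rad
Load 2 — triangular load w₀=2 kN/m (0→w₀ over full span):
  θ_2 = -w₀(7L⁴-30L²x²+15x⁴)/(360LEI) = -2·(7·4⁴-30·4²·(8/5)²+15·(8/5)⁴)/(360·4·2000) = -323/703125 rad
Load 3 — point force P=-17 kN at a=12/5 m (b=L-a=8/5):
  θ_3 = -Pb(L²-b²-3x²)/(6LEI)  [x≤a] = -(-17)·(8/5)·(4²-(8/5)²-3·(8/5)²)/(6·4·2000) = 51/15625 rad
Load 4 — point force P=-14 kN at a=3 m (b=L-a=1):
  θ_4 = -Pb(L²-b²-3x²)/(6LEI)  [x≤a] = -(-14)·1·(4²-1²-3·(8/5)²)/(6·4·2000) = 427/200000 rad
Superposition: θ = Σ θ_i = 9163/45000000 rad ≈ 0.000204 rad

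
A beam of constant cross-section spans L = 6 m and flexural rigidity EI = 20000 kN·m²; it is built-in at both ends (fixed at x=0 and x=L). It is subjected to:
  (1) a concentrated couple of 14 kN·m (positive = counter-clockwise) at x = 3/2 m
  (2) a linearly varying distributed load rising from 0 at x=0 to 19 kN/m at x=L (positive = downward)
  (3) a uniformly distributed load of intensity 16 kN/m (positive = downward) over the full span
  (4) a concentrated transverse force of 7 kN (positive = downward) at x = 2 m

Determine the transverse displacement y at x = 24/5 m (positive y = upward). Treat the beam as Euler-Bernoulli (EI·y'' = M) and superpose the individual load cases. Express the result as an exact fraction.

Load 1 — applied couple M₀=14 kN·m at a=3/2 m (b=L-a=9/2):
  y_1 = (R_Ax³/6 - M_Ax²/2 - M₀(x-a)²/2)/EI  [x>a] with R_A=21/8, M_A=-21/8 = ((21/8)·(24/5)³/6 - (-21/8)·(24/5)²/2 - 14·((24/5)-(3/2))²/2)/20000 = 1197/10000000 m
Load 2 — triangular load w₀=19 kN/m (0→w₀ over full span):
  y_2 = -w₀x²(L-x)²(x+2L)/(120LEI) = -19·(24/5)²·(6-(24/5))²·((24/5)+2·6)/(120·6·20000) = -7182/9765625 m
Load 3 — uniform load w=16 kN/m over full span:
  y_3 = -wx²(L-x)²/(24EI) = -16·(24/5)²·(6-(24/5))²/(24·20000) = -432/390625 m
Load 4 — point force P=7 kN at a=2 m (b=L-a=4):
  y_4 = -Pa²(L-x)²(3bL-(3b+a)(L-x))/(6L³EI)  [x>a] = -7·2²·(6-(24/5))²·(3·4·6-(3·4+2)·(6-(24/5)))/(6·6³·20000) = -161/1875000 m
Superposition: y = Σ y_i = -6778213/3750000000 m ≈ -0.001808 m

y(24/5) = -6778213/3750000000 m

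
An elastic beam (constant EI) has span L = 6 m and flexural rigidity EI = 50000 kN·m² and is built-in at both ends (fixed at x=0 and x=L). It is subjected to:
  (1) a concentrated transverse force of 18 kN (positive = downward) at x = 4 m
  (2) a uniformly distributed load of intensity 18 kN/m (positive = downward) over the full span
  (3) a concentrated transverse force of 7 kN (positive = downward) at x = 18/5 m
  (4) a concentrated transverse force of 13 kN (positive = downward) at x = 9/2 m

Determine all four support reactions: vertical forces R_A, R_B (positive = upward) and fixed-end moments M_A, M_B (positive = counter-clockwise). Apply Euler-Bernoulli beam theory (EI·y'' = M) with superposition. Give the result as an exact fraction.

Load 1 — point force P=18 kN at a=4 m (b=L-a=2):
  R_A = Pb²(3a+b)/L³ = 18·2²·(3·4+2)/6³ = 14/3 kN
  M_A = Pab²/L² = 18·4·2²/6² = 8 kN·m
  R_B = Pa²(a+3b)/L³ = 18·4²·(4+3·2)/6³ = 40/3 kN
  M_B = -Pa²b/L² = -18·4²·2/6² = -16 kN·m
Load 2 — uniform load w=18 kN/m over full span:
  R_A = wL/2 = 18·6/2 = 54 kN
  M_A = wL²/12 = 18·6²/12 = 54 kN·m
  R_B = wL/2 = 18·6/2 = 54 kN
  M_B = -wL²/12 = -18·6²/12 = -54 kN·m
Load 3 — point force P=7 kN at a=18/5 m (b=L-a=12/5):
  R_A = Pb²(3a+b)/L³ = 7·(12/5)²·(3·(18/5)+(12/5))/6³ = 308/125 kN
  M_A = Pab²/L² = 7·(18/5)·(12/5)²/6² = 504/125 kN·m
  R_B = Pa²(a+3b)/L³ = 7·(18/5)²·((18/5)+3·(12/5))/6³ = 567/125 kN
  M_B = -Pa²b/L² = -7·(18/5)²·(12/5)/6² = -756/125 kN·m
Load 4 — point force P=13 kN at a=9/2 m (b=L-a=3/2):
  R_A = Pb²(3a+b)/L³ = 13·(3/2)²·(3·(9/2)+(3/2))/6³ = 65/32 kN
  M_A = Pab²/L² = 13·(9/2)·(3/2)²/6² = 117/32 kN·m
  R_B = Pa²(a+3b)/L³ = 13·(9/2)²·((9/2)+3·(3/2))/6³ = 351/32 kN
  M_B = -Pa²b/L² = -13·(9/2)²·(3/2)/6² = -351/32 kN·m
Superposition: R_A = 757943/12000 kN, M_A = 278753/4000 kN·m, R_B = 994057/12000 kN, M_B = -348067/4000 kN·m

R_A = 757943/12000 kN, M_A = 278753/4000 kN·m, R_B = 994057/12000 kN, M_B = -348067/4000 kN·m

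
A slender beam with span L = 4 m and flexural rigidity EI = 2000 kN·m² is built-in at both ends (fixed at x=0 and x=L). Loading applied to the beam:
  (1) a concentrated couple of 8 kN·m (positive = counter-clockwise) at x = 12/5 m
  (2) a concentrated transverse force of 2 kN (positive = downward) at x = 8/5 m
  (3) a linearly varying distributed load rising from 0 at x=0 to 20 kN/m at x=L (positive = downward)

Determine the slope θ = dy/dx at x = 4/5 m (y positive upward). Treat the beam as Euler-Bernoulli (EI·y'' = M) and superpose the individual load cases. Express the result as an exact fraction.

Load 1 — applied couple M₀=8 kN·m at a=12/5 m (b=L-a=8/5):
  θ_1 = (R_Ax²/2 - M_Ax)/EI  [x≤a] with R_A=72/25, M_A=64/25 = ((72/25)·(4/5)²/2 - (64/25)·(4/5))/2000 = -44/78125 rad
Load 2 — point force P=2 kN at a=8/5 m (b=L-a=12/5):
  θ_2 = -Pb²x(2aL-(3a+b)x)/(2L³EI)  [x≤a] = -2·(12/5)²·(4/5)·(2·(8/5)·4-(3·(8/5)+(12/5))·(4/5))/(2·4³·2000) = -99/390625 rad
Load 3 — triangular load w₀=20 kN/m (0→w₀ over full span):
  θ_3 = -w₀(2x(L-x)(L-2x)(x+2L)+x²(L-x)²)/(120LEI) = -20·(2·(4/5)·(4-(4/5))·(4-2·(4/5))·((4/5)+2·4)+(4/5)²·(4-(4/5))²)/(120·4·2000) = -112/46875 rad
Superposition: θ = Σ θ_i = -3757/1171875 rad ≈ -0.003206 rad

θ(4/5) = -3757/1171875 rad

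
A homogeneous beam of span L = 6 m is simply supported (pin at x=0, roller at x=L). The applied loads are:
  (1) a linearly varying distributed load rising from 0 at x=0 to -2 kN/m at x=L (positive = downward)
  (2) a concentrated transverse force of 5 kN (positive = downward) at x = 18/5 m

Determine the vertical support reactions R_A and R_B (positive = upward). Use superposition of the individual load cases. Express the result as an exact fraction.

Load 1 — triangular load w₀=-2 kN/m (0→w₀ over full span):
  R_A = w₀L/6 = (-2)·6/6 = -2 kN
  R_B = w₀L/3 = (-2)·6/3 = -4 kN
Load 2 — point force P=5 kN at a=18/5 m (b=L-a=12/5):
  R_A = Pb/L = 5·(12/5)/6 = 2 kN
  R_B = Pa/L = 5·(18/5)/6 = 3 kN
Superposition: R_A = 0 kN, R_B = -1 kN

R_A = 0 kN, R_B = -1 kN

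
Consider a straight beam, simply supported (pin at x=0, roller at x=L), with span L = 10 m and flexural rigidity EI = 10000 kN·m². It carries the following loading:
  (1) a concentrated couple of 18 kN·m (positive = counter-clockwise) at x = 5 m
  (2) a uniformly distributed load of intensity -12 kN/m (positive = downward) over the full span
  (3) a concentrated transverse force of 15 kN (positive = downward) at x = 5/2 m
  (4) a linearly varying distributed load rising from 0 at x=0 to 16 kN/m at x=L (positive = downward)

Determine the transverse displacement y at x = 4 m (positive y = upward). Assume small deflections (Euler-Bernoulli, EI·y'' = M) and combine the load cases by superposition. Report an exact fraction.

y(4) = 344381/12000000 m

Load 1 — applied couple M₀=18 kN·m at a=5 m (b=L-a=5):
  y_1 = (M₀x³/(6L)+C₁x)/EI  [x≤a] with C₁=M₀(3b²-L²)/(6L)=-15/2 = (18·4³/(6·10)+(-15/2)·4)/10000 = -27/25000 m
Load 2 — uniform load w=-12 kN/m over full span:
  y_2 = -wx(L³-2Lx²+x³)/(24EI) = -(-12)·4·(10³-2·10·4²+4³)/(24·10000) = 93/625 m
Load 3 — point force P=15 kN at a=5/2 m (b=L-a=15/2):
  y_3 = -Pa(L-x)(2Lx-a²-x²)/(6LEI)  [x>a] = -15·(5/2)·(10-4)·(2·10·4-(5/2)²-4²)/(6·10·10000) = -693/32000 m
Load 4 — triangular load w₀=16 kN/m (0→w₀ over full span):
  y_4 = -w₀x(7L⁴-10L²x²+3x⁴)/(360LEI) = -16·4·(7·10⁴-10·10²·4²+3·4⁴)/(360·10·10000) = -4564/46875 m
Superposition: y = Σ y_i = 344381/12000000 m ≈ 0.028698 m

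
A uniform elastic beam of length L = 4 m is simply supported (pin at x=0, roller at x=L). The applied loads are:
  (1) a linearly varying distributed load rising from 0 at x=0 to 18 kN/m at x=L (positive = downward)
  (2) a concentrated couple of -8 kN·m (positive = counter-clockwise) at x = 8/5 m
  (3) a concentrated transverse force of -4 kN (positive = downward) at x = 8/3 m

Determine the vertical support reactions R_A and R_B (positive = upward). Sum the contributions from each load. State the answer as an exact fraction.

R_A = 26/3 kN, R_B = 70/3 kN

Load 1 — triangular load w₀=18 kN/m (0→w₀ over full span):
  R_A = w₀L/6 = 18·4/6 = 12 kN
  R_B = w₀L/3 = 18·4/3 = 24 kN
Load 2 — applied couple M₀=-8 kN·m at a=8/5 m (b=L-a=12/5):
  R_A = M₀/L = (-8)/4 = -2 kN
  R_B = -M₀/L = -(-8)/4 = 2 kN
Load 3 — point force P=-4 kN at a=8/3 m (b=L-a=4/3):
  R_A = Pb/L = (-4)·(4/3)/4 = -4/3 kN
  R_B = Pa/L = (-4)·(8/3)/4 = -8/3 kN
Superposition: R_A = 26/3 kN, R_B = 70/3 kN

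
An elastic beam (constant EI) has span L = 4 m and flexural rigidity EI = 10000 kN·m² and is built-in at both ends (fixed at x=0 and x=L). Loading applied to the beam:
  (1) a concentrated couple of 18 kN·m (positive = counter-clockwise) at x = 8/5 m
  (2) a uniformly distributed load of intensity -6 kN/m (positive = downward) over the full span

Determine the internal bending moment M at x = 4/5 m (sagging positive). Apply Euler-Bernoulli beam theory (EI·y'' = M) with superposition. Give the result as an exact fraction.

M(4/5) = 418/125 kN·m

Load 1 — applied couple M₀=18 kN·m at a=8/5 m (b=L-a=12/5):
  M_1 = R_Ax - M_A  [x≤a] with R_A=162/25, M_A=54/25 = (162/25)·(4/5) - (54/25) = 378/125 kN·m
Load 2 — uniform load w=-6 kN/m over full span:
  M_2 = wLx/2 - wL²/12 - wx²/2 = (-6)·4·(4/5)/2 - (-6)·4²/12 - (-6)·(4/5)²/2 = 8/25 kN·m
Superposition: M = Σ M_i = 418/125 kN·m ≈ 3.344000 kN·m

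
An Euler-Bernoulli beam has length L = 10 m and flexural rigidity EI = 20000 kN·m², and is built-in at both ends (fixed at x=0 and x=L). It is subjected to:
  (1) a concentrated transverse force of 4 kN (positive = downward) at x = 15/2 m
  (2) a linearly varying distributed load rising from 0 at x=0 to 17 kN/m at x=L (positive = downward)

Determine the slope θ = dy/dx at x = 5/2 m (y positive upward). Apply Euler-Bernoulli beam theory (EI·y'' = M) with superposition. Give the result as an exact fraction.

Load 1 — point force P=4 kN at a=15/2 m (b=L-a=5/2):
  θ_1 = -Pb²x(2aL-(3a+b)x)/(2L³EI)  [x≤a] = -4·(5/2)²·(5/2)·(2·(15/2)·10-(3·(15/2)+(5/2))·(5/2))/(2·10³·20000) = -7/51200 rad
Load 2 — triangular load w₀=17 kN/m (0→w₀ over full span):
  θ_2 = -w₀(2x(L-x)(L-2x)(x+2L)+x²(L-x)²)/(120LEI) = -17·(2·(5/2)·(10-(5/2))·(10-2·(5/2))·((5/2)+2·10)+(5/2)²·(10-(5/2))²)/(120·10·20000) = -663/204800 rad
Superposition: θ = Σ θ_i = -691/204800 rad ≈ -0.003374 rad

θ(5/2) = -691/204800 rad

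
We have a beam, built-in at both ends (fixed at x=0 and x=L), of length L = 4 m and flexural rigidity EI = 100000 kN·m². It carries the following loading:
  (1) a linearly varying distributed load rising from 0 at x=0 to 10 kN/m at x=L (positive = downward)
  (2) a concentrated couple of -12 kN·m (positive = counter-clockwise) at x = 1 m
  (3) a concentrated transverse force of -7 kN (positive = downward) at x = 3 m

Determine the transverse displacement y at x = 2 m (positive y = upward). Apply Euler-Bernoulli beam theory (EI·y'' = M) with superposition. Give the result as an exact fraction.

Load 1 — triangular load w₀=10 kN/m (0→w₀ over full span):
  y_1 = -w₀x²(L-x)²(x+2L)/(120LEI) = -10·2²·(4-2)²·(2+2·4)/(120·4·100000) = -1/30000 m
Load 2 — applied couple M₀=-12 kN·m at a=1 m (b=L-a=3):
  y_2 = (R_Ax³/6 - M_Ax²/2 - M₀(x-a)²/2)/EI  [x>a] with R_A=-27/8, M_A=9/4 = ((-27/8)·2³/6 - (9/4)·2²/2 - (-12)·(2-1)²/2)/100000 = -3/100000 m
Load 3 — point force P=-7 kN at a=3 m (b=L-a=1):
  y_3 = -Pb²x²(3aL-(3a+b)x)/(6L³EI)  [x≤a] = -(-7)·1²·2²·(3·3·4-(3·3+1)·2)/(6·4³·100000) = 7/600000 m
Superposition: y = Σ y_i = -31/600000 m ≈ -0.000052 m

y(2) = -31/600000 m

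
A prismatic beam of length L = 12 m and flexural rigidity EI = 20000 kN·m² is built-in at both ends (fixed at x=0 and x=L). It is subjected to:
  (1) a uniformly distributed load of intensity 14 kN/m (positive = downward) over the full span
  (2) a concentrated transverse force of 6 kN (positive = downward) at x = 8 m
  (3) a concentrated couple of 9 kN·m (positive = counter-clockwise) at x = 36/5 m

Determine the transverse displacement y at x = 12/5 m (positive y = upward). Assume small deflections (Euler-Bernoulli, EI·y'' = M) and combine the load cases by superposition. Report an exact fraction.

Load 1 — uniform load w=14 kN/m over full span:
  y_1 = -wx²(L-x)²/(24EI) = -14·(12/5)²·(12-(12/5))²/(24·20000) = -6048/390625 m
Load 2 — point force P=6 kN at a=8 m (b=L-a=4):
  y_2 = -Pb²x²(3aL-(3a+b)x)/(6L³EI)  [x≤a] = -6·4²·(12/5)²·(3·8·12-(3·8+4)·(12/5))/(6·12³·20000) = -46/78125 m
Load 3 — applied couple M₀=9 kN·m at a=36/5 m (b=L-a=24/5):
  y_3 = (R_Ax³/6 - M_Ax²/2)/EI  [x≤a] with R_A=27/25, M_A=72/25 = ((27/25)·(12/5)³/6 - (72/25)·(12/5)²/2)/20000 = -567/1953125 m
Superposition: y = Σ y_i = -31957/1953125 m ≈ -0.016362 m

y(12/5) = -31957/1953125 m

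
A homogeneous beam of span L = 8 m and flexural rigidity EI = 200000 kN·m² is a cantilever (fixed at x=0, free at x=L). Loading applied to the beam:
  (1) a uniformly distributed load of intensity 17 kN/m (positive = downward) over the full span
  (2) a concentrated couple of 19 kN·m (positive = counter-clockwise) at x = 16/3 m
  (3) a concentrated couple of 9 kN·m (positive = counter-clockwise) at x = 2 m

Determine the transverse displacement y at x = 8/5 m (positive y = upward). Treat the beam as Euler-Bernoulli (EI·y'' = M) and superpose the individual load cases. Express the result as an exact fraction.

Load 1 — uniform load w=17 kN/m over full span:
  y_1 = -wx²(x²-4Lx+6L²)/(24EI) = -17·(8/5)²·((8/5)²-4·8·(8/5)+6·8²)/(24·200000) = -17816/5859375 m
Load 2 — applied couple M₀=19 kN·m at a=16/3 m (b=L-a=8/3):
  y_2 = M₀x²/(2EI)  [x≤a] = 19·(8/5)²/(2·200000) = 19/156250 m
Load 3 — applied couple M₀=9 kN·m at a=2 m (b=L-a=6):
  y_3 = M₀x²/(2EI)  [x≤a] = 9·(8/5)²/(2·200000) = 9/156250 m
Superposition: y = Σ y_i = -16766/5859375 m ≈ -0.002861 m

y(8/5) = -16766/5859375 m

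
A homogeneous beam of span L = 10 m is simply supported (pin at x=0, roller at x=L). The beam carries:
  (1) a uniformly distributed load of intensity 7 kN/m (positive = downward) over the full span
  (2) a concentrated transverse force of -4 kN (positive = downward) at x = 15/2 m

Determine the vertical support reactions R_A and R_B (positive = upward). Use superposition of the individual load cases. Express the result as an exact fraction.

R_A = 34 kN, R_B = 32 kN

Load 1 — uniform load w=7 kN/m over full span:
  R_A = wL/2 = 7·10/2 = 35 kN
  R_B = wL/2 = 7·10/2 = 35 kN
Load 2 — point force P=-4 kN at a=15/2 m (b=L-a=5/2):
  R_A = Pb/L = (-4)·(5/2)/10 = -1 kN
  R_B = Pa/L = (-4)·(15/2)/10 = -3 kN
Superposition: R_A = 34 kN, R_B = 32 kN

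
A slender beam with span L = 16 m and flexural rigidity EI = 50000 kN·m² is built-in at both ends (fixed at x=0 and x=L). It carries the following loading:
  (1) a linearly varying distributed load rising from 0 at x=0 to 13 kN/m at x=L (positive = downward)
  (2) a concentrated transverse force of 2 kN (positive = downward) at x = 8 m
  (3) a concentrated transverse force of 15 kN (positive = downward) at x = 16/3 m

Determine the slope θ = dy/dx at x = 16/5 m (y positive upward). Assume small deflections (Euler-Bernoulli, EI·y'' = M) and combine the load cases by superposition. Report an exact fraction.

Load 1 — triangular load w₀=13 kN/m (0→w₀ over full span):
  θ_1 = -w₀(2x(L-x)(L-2x)(x+2L)+x²(L-x)²)/(120LEI) = -13·(2·(16/5)·(16-(16/5))·(16-2·(16/5))·((16/5)+2·16)+(16/5)²·(16-(16/5))²)/(120·16·50000) = -23296/5859375 rad
Load 2 — point force P=2 kN at a=8 m (b=L-a=8):
  θ_2 = -Pb²x(2aL-(3a+b)x)/(2L³EI)  [x≤a] = -2·8²·(16/5)·(2·8·16-(3·8+8)·(16/5))/(2·16³·50000) = -12/78125 rad
Load 3 — point force P=15 kN at a=16/3 m (b=L-a=32/3):
  θ_3 = -Pb²x(2aL-(3a+b)x)/(2L³EI)  [x≤a] = -15·(32/3)²·(16/5)·(2·(16/3)·16-(3·(16/3)+(32/3))·(16/5))/(2·16³·50000) = -32/28125 rad
Superposition: θ = Σ θ_i = -92588/17578125 rad ≈ -0.005267 rad

θ(16/5) = -92588/17578125 rad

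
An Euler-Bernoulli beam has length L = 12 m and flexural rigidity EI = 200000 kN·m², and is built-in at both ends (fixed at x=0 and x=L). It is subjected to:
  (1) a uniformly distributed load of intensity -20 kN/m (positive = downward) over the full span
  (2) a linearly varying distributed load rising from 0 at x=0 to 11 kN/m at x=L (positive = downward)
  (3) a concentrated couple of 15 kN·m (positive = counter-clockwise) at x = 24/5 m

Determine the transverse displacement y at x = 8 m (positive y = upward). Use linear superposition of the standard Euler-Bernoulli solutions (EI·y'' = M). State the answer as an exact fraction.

y(8) = 7/2250 m

Load 1 — uniform load w=-20 kN/m over full span:
  y_1 = -wx²(L-x)²/(24EI) = -(-20)·8²·(12-8)²/(24·200000) = 8/1875 m
Load 2 — triangular load w₀=11 kN/m (0→w₀ over full span):
  y_2 = -w₀x²(L-x)²(x+2L)/(120LEI) = -11·8²·(12-8)²·(8+2·12)/(120·12·200000) = -176/140625 m
Load 3 — applied couple M₀=15 kN·m at a=24/5 m (b=L-a=36/5):
  y_3 = (R_Ax³/6 - M_Ax²/2 - M₀(x-a)²/2)/EI  [x>a] with R_A=9/5, M_A=9/5 = ((9/5)·8³/6 - (9/5)·8²/2 - 15·(8-(24/5))²/2)/200000 = 3/31250 m
Superposition: y = Σ y_i = 7/2250 m ≈ 0.003111 m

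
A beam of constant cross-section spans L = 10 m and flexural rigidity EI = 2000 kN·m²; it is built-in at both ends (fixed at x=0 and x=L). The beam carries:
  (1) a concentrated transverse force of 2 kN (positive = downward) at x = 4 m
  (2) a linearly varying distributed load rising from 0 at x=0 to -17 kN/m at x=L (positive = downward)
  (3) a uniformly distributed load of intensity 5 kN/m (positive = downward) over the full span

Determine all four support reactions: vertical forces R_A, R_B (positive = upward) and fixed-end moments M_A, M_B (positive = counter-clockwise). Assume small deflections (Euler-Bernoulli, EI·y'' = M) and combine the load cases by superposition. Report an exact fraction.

R_A = 199/250 kN, M_A = -303/25 kN·m, R_B = -8449/250 kN, M_B = 3106/75 kN·m

Load 1 — point force P=2 kN at a=4 m (b=L-a=6):
  R_A = Pb²(3a+b)/L³ = 2·6²·(3·4+6)/10³ = 162/125 kN
  M_A = Pab²/L² = 2·4·6²/10² = 72/25 kN·m
  R_B = Pa²(a+3b)/L³ = 2·4²·(4+3·6)/10³ = 88/125 kN
  M_B = -Pa²b/L² = -2·4²·6/10² = -48/25 kN·m
Load 2 — triangular load w₀=-17 kN/m (0→w₀ over full span):
  R_A = 3w₀L/20 = 3·(-17)·10/20 = -51/2 kN
  M_A = w₀L²/30 = (-17)·10²/30 = -170/3 kN·m
  R_B = 7w₀L/20 = 7·(-17)·10/20 = -119/2 kN
  M_B = -w₀L²/20 = -(-17)·10²/20 = 85 kN·m
Load 3 — uniform load w=5 kN/m over full span:
  R_A = wL/2 = 5·10/2 = 25 kN
  M_A = wL²/12 = 5·10²/12 = 125/3 kN·m
  R_B = wL/2 = 5·10/2 = 25 kN
  M_B = -wL²/12 = -5·10²/12 = -125/3 kN·m
Superposition: R_A = 199/250 kN, M_A = -303/25 kN·m, R_B = -8449/250 kN, M_B = 3106/75 kN·m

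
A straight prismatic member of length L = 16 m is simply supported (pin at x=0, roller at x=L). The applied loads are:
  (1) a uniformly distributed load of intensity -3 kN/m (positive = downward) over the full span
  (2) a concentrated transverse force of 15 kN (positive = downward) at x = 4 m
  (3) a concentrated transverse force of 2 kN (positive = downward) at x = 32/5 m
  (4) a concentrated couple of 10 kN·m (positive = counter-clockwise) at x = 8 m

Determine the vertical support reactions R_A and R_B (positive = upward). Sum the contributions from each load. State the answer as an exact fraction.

R_A = -437/40 kN, R_B = -803/40 kN

Load 1 — uniform load w=-3 kN/m over full span:
  R_A = wL/2 = (-3)·16/2 = -24 kN
  R_B = wL/2 = (-3)·16/2 = -24 kN
Load 2 — point force P=15 kN at a=4 m (b=L-a=12):
  R_A = Pb/L = 15·12/16 = 45/4 kN
  R_B = Pa/L = 15·4/16 = 15/4 kN
Load 3 — point force P=2 kN at a=32/5 m (b=L-a=48/5):
  R_A = Pb/L = 2·(48/5)/16 = 6/5 kN
  R_B = Pa/L = 2·(32/5)/16 = 4/5 kN
Load 4 — applied couple M₀=10 kN·m at a=8 m (b=L-a=8):
  R_A = M₀/L = 10/16 = 5/8 kN
  R_B = -M₀/L = -10/16 = -5/8 kN
Superposition: R_A = -437/40 kN, R_B = -803/40 kN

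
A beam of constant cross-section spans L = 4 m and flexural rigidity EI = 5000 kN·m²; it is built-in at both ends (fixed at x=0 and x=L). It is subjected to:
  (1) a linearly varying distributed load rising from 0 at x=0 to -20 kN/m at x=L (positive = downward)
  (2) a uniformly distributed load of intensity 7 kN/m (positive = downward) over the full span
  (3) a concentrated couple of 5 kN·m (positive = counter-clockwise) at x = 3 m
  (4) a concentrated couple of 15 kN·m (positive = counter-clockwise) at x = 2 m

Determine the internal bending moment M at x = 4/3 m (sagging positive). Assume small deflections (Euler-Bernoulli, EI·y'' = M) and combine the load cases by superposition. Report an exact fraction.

Load 1 — triangular load w₀=-20 kN/m (0→w₀ over full span):
  M_1 = 3w₀Lx/20 - w₀L²/30 - w₀x³/(6L) = 3·(-20)·4·(4/3)/20 - (-20)·4²/30 - (-20)·(4/3)³/(6·4) = -272/81 kN·m
Load 2 — uniform load w=7 kN/m over full span:
  M_2 = wLx/2 - wL²/12 - wx²/2 = 7·4·(4/3)/2 - 7·4²/12 - 7·(4/3)²/2 = 28/9 kN·m
Load 3 — applied couple M₀=5 kN·m at a=3 m (b=L-a=1):
  M_3 = R_Ax - M_A  [x≤a] with R_A=45/32, M_A=25/16 = (45/32)·(4/3) - (25/16) = 5/16 kN·m
Load 4 — applied couple M₀=15 kN·m at a=2 m (b=L-a=2):
  M_4 = R_Ax - M_A  [x≤a] with R_A=45/8, M_A=15/4 = (45/8)·(4/3) - (15/4) = 15/4 kN·m
Superposition: M = Σ M_i = 4945/1296 kN·m ≈ 3.815586 kN·m

M(4/3) = 4945/1296 kN·m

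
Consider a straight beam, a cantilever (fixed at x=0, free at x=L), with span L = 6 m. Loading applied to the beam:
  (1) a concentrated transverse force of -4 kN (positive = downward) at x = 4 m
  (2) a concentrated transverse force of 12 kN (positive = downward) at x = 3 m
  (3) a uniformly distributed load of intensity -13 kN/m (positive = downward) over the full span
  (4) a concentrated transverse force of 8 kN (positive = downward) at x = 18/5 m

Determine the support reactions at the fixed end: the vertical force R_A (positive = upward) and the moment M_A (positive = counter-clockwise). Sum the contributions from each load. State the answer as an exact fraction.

Load 1 — point force P=-4 kN at a=4 m (b=L-a=2):
  R_A = P = (-4) = -4 kN
  M_A = Pa = (-4)·4 = -16 kN·m
Load 2 — point force P=12 kN at a=3 m (b=L-a=3):
  R_A = P = 12 kN
  M_A = Pa = 12·3 = 36 kN·m
Load 3 — uniform load w=-13 kN/m over full span:
  R_A = wL = (-13)·6 = -78 kN
  M_A = wL²/2 = (-13)·6²/2 = -234 kN·m
Load 4 — point force P=8 kN at a=18/5 m (b=L-a=12/5):
  R_A = P = 8 kN
  M_A = Pa = 8·(18/5) = 144/5 kN·m
Superposition: R_A = -62 kN, M_A = -926/5 kN·m

R_A = -62 kN, M_A = -926/5 kN·m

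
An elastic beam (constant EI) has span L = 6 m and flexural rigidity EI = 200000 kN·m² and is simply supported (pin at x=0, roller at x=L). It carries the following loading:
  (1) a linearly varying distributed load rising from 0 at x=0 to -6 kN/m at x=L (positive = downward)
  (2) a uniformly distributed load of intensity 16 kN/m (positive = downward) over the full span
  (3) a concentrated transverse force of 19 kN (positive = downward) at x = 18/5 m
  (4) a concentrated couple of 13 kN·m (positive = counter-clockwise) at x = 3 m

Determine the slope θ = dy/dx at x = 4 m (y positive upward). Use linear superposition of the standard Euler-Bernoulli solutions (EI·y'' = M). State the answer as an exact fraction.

Load 1 — triangular load w₀=-6 kN/m (0→w₀ over full span):
  θ_1 = -w₀(7L⁴-30L²x²+15x⁴)/(360LEI) = -(-6)·(7·6⁴-30·6²·4²+15·4⁴)/(360·6·200000) = -91/1500000 rad
Load 2 — uniform load w=16 kN/m over full span:
  θ_2 = -w(L³-6Lx²+4x³)/(24EI) = -16·(6³-6·6·4²+4·4³)/(24·200000) = 13/37500 rad
Load 3 — point force P=19 kN at a=18/5 m (b=L-a=12/5):
  θ_3 = -Pa(2L²-6Lx+3x²+a²)/(6LEI)  [x>a] = -19·(18/5)·(2·6²-6·6·4+3·4²+(18/5)²)/(6·6·200000) = 1311/12500000 rad
Load 4 — applied couple M₀=13 kN·m at a=3 m (b=L-a=3):
  θ_4 = (M₀x²/(2L)-M₀(x-a)+C₁)/EI  [x>a] with C₁=M₀(3b²-L²)/(6L)=-13/4 = (13·4²/(2·6)-13·(4-3)+(-13/4))/200000 = 13/2400000 rad
Superposition: θ = Σ θ_i = 118889/300000000 rad ≈ 0.000396 rad

θ(4) = 118889/300000000 rad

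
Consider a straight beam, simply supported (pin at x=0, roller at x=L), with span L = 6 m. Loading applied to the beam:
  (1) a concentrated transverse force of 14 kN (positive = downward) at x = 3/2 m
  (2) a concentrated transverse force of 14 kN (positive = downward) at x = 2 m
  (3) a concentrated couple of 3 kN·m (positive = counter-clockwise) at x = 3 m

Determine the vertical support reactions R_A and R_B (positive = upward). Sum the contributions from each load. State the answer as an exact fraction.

Load 1 — point force P=14 kN at a=3/2 m (b=L-a=9/2):
  R_A = Pb/L = 14·(9/2)/6 = 21/2 kN
  R_B = Pa/L = 14·(3/2)/6 = 7/2 kN
Load 2 — point force P=14 kN at a=2 m (b=L-a=4):
  R_A = Pb/L = 14·4/6 = 28/3 kN
  R_B = Pa/L = 14·2/6 = 14/3 kN
Load 3 — applied couple M₀=3 kN·m at a=3 m (b=L-a=3):
  R_A = M₀/L = 3/6 = 1/2 kN
  R_B = -M₀/L = -3/6 = -1/2 kN
Superposition: R_A = 61/3 kN, R_B = 23/3 kN

R_A = 61/3 kN, R_B = 23/3 kN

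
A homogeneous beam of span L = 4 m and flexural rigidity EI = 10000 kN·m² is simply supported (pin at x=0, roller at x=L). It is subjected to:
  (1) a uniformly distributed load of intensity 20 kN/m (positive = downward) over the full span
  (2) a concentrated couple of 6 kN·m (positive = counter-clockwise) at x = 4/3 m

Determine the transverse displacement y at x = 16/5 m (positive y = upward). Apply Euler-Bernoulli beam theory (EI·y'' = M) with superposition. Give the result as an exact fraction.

y(16/5) = -881/234375 m

Load 1 — uniform load w=20 kN/m over full span:
  y_1 = -wx(L³-2Lx²+x³)/(24EI) = -20·(16/5)·(4³-2·4·(16/5)²+(16/5)³)/(24·10000) = -928/234375 m
Load 2 — applied couple M₀=6 kN·m at a=4/3 m (b=L-a=8/3):
  y_2 = (M₀x³/(6L)-M₀(x-a)²/2+C₁x)/EI  [x>a] with C₁=M₀(3b²-L²)/(6L)=4/3 = (6·(16/5)³/(6·4)-6·((16/5)-(4/3))²/2+(4/3)·(16/5))/10000 = 47/234375 m
Superposition: y = Σ y_i = -881/234375 m ≈ -0.003759 m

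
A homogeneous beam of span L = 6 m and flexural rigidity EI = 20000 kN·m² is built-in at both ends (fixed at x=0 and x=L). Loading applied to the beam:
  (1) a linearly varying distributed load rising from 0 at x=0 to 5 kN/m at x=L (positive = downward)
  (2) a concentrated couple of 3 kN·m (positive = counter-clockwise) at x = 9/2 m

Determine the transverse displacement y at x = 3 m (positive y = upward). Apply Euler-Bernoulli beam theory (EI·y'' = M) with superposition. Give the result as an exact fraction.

y(3) = -81/160000 m

Load 1 — triangular load w₀=5 kN/m (0→w₀ over full span):
  y_1 = -w₀x²(L-x)²(x+2L)/(120LEI) = -5·3²·(6-3)²·(3+2·6)/(120·6·20000) = -27/64000 m
Load 2 — applied couple M₀=3 kN·m at a=9/2 m (b=L-a=3/2):
  y_2 = (R_Ax³/6 - M_Ax²/2)/EI  [x≤a] with R_A=9/16, M_A=15/16 = ((9/16)·3³/6 - (15/16)·3²/2)/20000 = -27/320000 m
Superposition: y = Σ y_i = -81/160000 m ≈ -0.000506 m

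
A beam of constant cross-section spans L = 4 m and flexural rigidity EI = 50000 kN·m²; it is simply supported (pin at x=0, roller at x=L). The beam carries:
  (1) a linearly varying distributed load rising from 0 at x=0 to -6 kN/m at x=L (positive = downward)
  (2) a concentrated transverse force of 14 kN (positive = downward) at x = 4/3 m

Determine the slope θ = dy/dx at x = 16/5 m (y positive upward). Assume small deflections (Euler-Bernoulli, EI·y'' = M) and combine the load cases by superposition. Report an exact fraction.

θ(16/5) = 9836/158203125 rad

Load 1 — triangular load w₀=-6 kN/m (0→w₀ over full span):
  θ_1 = -w₀(7L⁴-30L²x²+15x⁴)/(360LEI) = -(-6)·(7·4⁴-30·4²·(16/5)²+15·(16/5)⁴)/(360·4·50000) = -757/5859375 rad
Load 2 — point force P=14 kN at a=4/3 m (b=L-a=8/3):
  θ_2 = -Pa(2L²-6Lx+3x²+a²)/(6LEI)  [x>a] = -14·(4/3)·(2·4²-6·4·(16/5)+3·(16/5)²+(4/3)²)/(6·4·50000) = 1211/6328125 rad
Superposition: θ = Σ θ_i = 9836/158203125 rad ≈ 0.000062 rad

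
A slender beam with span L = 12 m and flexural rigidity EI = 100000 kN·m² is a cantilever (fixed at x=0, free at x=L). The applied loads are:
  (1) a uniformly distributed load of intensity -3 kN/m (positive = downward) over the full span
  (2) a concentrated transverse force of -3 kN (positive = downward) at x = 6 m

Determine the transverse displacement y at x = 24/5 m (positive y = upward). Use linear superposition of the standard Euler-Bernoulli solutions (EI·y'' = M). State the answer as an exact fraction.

y(24/5) = 39906/1953125 m

Load 1 — uniform load w=-3 kN/m over full span:
  y_1 = -wx²(x²-4Lx+6L²)/(24EI) = -(-3)·(24/5)²·((24/5)²-4·12·(24/5)+6·12²)/(24·100000) = 36936/1953125 m
Load 2 — point force P=-3 kN at a=6 m (b=L-a=6):
  y_2 = -Px²(3a-x)/(6EI)  [x≤a] = -(-3)·(24/5)²·(3·6-(24/5))/(6·100000) = 594/390625 m
Superposition: y = Σ y_i = 39906/1953125 m ≈ 0.020432 m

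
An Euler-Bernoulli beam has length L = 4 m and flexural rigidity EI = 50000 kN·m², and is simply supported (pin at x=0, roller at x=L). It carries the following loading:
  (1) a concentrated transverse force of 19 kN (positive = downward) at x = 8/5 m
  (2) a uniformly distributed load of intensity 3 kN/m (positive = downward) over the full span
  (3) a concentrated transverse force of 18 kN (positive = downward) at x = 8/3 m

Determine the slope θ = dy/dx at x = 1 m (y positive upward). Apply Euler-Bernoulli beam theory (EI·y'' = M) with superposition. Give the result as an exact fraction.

Load 1 — point force P=19 kN at a=8/5 m (b=L-a=12/5):
  θ_1 = -Pb(L²-b²-3x²)/(6LEI)  [x≤a] = -19·(12/5)·(4²-(12/5)²-3·1²)/(6·4·50000) = -3439/12500000 rad
Load 2 — uniform load w=3 kN/m over full span:
  θ_2 = -w(L³-6Lx²+4x³)/(24EI) = -3·(4³-6·4·1²+4·1³)/(24·50000) = -11/100000 rad
Load 3 — point force P=18 kN at a=8/3 m (b=L-a=4/3):
  θ_3 = -Pb(L²-b²-3x²)/(6LEI)  [x≤a] = -18·(4/3)·(4²-(4/3)²-3·1²)/(6·4·50000) = -101/450000 rad
Superposition: θ = Σ θ_i = -2143/3515625 rad ≈ -0.000610 rad

θ(1) = -2143/3515625 rad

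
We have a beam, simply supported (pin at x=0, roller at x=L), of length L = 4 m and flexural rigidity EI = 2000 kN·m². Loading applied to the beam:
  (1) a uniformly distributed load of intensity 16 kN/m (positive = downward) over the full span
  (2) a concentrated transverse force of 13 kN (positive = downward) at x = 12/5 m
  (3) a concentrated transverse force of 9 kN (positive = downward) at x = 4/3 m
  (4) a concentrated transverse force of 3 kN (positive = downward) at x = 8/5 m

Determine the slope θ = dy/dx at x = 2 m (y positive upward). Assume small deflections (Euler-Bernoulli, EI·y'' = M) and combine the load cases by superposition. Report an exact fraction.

θ(2) = 17/225000 rad

Load 1 — uniform load w=16 kN/m over full span:
  θ_1 = -w(L³-6Lx²+4x³)/(24EI) = -16·(4³-6·4·2²+4·2³)/(24·2000) = 0 rad
Load 2 — point force P=13 kN at a=12/5 m (b=L-a=8/5):
  θ_2 = -Pb(L²-b²-3x²)/(6LEI)  [x≤a] = -13·(8/5)·(4²-(8/5)²-3·2²)/(6·4·2000) = -39/62500 rad
Load 3 — point force P=9 kN at a=4/3 m (b=L-a=8/3):
  θ_3 = -Pa(2L²-6Lx+3x²+a²)/(6LEI)  [x>a] = -9·(4/3)·(2·4²-6·4·2+3·2²+(4/3)²)/(6·4·2000) = 1/1800 rad
Load 4 — point force P=3 kN at a=8/5 m (b=L-a=12/5):
  θ_4 = -Pa(2L²-6Lx+3x²+a²)/(6LEI)  [x>a] = -3·(8/5)·(2·4²-6·4·2+3·2²+(8/5)²)/(6·4·2000) = 9/62500 rad
Superposition: θ = Σ θ_i = 17/225000 rad ≈ 0.000076 rad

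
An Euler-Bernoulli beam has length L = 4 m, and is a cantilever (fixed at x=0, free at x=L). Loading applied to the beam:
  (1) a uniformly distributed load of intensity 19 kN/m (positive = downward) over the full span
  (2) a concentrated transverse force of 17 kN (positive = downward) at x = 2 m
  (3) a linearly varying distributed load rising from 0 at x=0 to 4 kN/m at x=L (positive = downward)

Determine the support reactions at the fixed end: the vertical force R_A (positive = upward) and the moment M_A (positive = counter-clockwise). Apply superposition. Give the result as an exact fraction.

R_A = 101 kN, M_A = 622/3 kN·m

Load 1 — uniform load w=19 kN/m over full span:
  R_A = wL = 19·4 = 76 kN
  M_A = wL²/2 = 19·4²/2 = 152 kN·m
Load 2 — point force P=17 kN at a=2 m (b=L-a=2):
  R_A = P = 17 kN
  M_A = Pa = 17·2 = 34 kN·m
Load 3 — triangular load w₀=4 kN/m (0→w₀ over full span):
  R_A = w₀L/2 = 4·4/2 = 8 kN
  M_A = w₀L²/3 = 4·4²/3 = 64/3 kN·m
Superposition: R_A = 101 kN, M_A = 622/3 kN·m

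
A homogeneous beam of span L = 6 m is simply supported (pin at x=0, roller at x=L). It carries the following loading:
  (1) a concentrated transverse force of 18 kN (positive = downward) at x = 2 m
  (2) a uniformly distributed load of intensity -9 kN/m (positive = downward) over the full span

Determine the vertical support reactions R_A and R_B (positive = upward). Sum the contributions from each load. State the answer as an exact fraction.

R_A = -15 kN, R_B = -21 kN

Load 1 — point force P=18 kN at a=2 m (b=L-a=4):
  R_A = Pb/L = 18·4/6 = 12 kN
  R_B = Pa/L = 18·2/6 = 6 kN
Load 2 — uniform load w=-9 kN/m over full span:
  R_A = wL/2 = (-9)·6/2 = -27 kN
  R_B = wL/2 = (-9)·6/2 = -27 kN
Superposition: R_A = -15 kN, R_B = -21 kN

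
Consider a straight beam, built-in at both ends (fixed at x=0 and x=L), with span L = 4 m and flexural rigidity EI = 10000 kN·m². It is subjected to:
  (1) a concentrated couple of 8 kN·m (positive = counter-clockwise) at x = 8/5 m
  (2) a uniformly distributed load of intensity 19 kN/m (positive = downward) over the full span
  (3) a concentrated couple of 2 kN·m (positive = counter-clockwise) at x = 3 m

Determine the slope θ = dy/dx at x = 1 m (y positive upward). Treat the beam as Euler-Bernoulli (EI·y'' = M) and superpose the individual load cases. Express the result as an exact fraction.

Load 1 — applied couple M₀=8 kN·m at a=8/5 m (b=L-a=12/5):
  θ_1 = (R_Ax²/2 - M_Ax)/EI  [x≤a] with R_A=72/25, M_A=24/25 = ((72/25)·1²/2 - (24/25)·1)/10000 = 3/62500 rad
Load 2 — uniform load w=19 kN/m over full span:
  θ_2 = -wx(L-x)(L-2x)/(12EI) = -19·1·(4-1)·(4-2·1)/(12·10000) = -19/20000 rad
Load 3 — applied couple M₀=2 kN·m at a=3 m (b=L-a=1):
  θ_3 = (R_Ax²/2 - M_Ax)/EI  [x≤a] with R_A=9/16, M_A=5/8 = ((9/16)·1²/2 - (5/8)·1)/10000 = -11/320000 rad
Superposition: θ = Σ θ_i = -7491/8000000 rad ≈ -0.000936 rad

θ(1) = -7491/8000000 rad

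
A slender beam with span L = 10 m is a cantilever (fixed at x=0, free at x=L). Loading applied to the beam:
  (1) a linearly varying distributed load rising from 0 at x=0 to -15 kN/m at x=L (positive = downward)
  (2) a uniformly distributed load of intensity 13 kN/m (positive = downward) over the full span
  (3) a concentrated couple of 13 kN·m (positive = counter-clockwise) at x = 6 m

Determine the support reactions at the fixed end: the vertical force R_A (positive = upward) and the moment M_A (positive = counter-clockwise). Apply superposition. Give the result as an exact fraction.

Load 1 — triangular load w₀=-15 kN/m (0→w₀ over full span):
  R_A = w₀L/2 = (-15)·10/2 = -75 kN
  M_A = w₀L²/3 = (-15)·10²/3 = -500 kN·m
Load 2 — uniform load w=13 kN/m over full span:
  R_A = wL = 13·10 = 130 kN
  M_A = wL²/2 = 13·10²/2 = 650 kN·m
Load 3 — applied couple M₀=13 kN·m at a=6 m (b=L-a=4):
  R_A = 0 kN
  M_A = -M₀ = -13 kN·m
Superposition: R_A = 55 kN, M_A = 137 kN·m

R_A = 55 kN, M_A = 137 kN·m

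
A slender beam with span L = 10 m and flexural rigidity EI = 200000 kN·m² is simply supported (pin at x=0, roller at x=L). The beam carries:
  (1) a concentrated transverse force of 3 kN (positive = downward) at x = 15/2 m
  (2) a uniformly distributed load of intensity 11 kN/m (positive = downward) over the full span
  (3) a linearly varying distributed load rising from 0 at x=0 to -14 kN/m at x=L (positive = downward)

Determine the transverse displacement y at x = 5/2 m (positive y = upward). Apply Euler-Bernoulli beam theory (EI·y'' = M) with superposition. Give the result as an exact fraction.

y(5/2) = -2623/1228800 m

Load 1 — point force P=3 kN at a=15/2 m (b=L-a=5/2):
  y_1 = -Pbx(L²-b²-x²)/(6LEI)  [x≤a] = -3·(5/2)·(5/2)·(10²-(5/2)²-(5/2)²)/(6·10·200000) = -7/51200 m
Load 2 — uniform load w=11 kN/m over full span:
  y_2 = -wx(L³-2Lx²+x³)/(24EI) = -11·(5/2)·(10³-2·10·(5/2)²+(5/2)³)/(24·200000) = -209/40960 m
Load 3 — triangular load w₀=-14 kN/m (0→w₀ over full span):
  y_3 = -w₀x(7L⁴-10L²x²+3x⁴)/(360LEI) = -(-14)·(5/2)·(7·10⁴-10·10²·(5/2)²+3·(5/2)⁴)/(360·10·200000) = 763/245760 m
Superposition: y = Σ y_i = -2623/1228800 m ≈ -0.002135 m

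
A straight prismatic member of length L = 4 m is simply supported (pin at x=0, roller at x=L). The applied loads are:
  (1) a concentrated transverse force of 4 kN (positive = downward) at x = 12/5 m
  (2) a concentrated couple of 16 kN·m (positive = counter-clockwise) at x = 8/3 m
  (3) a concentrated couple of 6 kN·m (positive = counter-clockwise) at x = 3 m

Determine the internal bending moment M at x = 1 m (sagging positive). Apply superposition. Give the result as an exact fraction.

Load 1 — point force P=4 kN at a=12/5 m (b=L-a=8/5):
  M_1 = Pbx/L  [x≤a] = 4·(8/5)·1/4 = 8/5 kN·m
Load 2 — applied couple M₀=16 kN·m at a=8/3 m (b=L-a=4/3):
  M_2 = M₀x/L  [x≤a] = 16·1/4 = 4 kN·m
Load 3 — applied couple M₀=6 kN·m at a=3 m (b=L-a=1):
  M_3 = M₀x/L  [x≤a] = 6·1/4 = 3/2 kN·m
Superposition: M = Σ M_i = 71/10 kN·m ≈ 7.100000 kN·m

M(1) = 71/10 kN·m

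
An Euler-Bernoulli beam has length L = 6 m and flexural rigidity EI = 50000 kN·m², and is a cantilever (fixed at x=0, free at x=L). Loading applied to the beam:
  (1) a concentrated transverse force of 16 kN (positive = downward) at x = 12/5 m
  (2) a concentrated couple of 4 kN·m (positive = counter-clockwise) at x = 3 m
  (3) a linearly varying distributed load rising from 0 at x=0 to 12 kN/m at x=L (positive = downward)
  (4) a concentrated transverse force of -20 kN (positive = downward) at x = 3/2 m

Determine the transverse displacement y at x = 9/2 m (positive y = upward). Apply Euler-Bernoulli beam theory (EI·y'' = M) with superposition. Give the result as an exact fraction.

y(9/2) = -15784011/800000000 m

Load 1 — point force P=16 kN at a=12/5 m (b=L-a=18/5):
  y_1 = -Pa²(3x-a)/(6EI)  [x>a] = -16·(12/5)²·(3·(9/2)-(12/5))/(6·50000) = -1332/390625 m
Load 2 — applied couple M₀=4 kN·m at a=3 m (b=L-a=3):
  y_2 = M₀a(2x-a)/(2EI)  [x>a] = 4·3·(2·(9/2)-3)/(2·50000) = 9/12500 m
Load 3 — triangular load w₀=12 kN/m (0→w₀ over full span):
  y_3 = (w₀Lx³/12-w₀L²x²/6-w₀x⁵/(120L))/EI = (12·6·(9/2)³/12-12·6²·(9/2)²/6-12·(9/2)⁵/(120·6))/50000 = -602883/32000000 m
Load 4 — point force P=-20 kN at a=3/2 m (b=L-a=9/2):
  y_4 = -Pa²(3x-a)/(6EI)  [x>a] = -(-20)·(3/2)²·(3·(9/2)-(3/2))/(6·50000) = 9/5000 m
Superposition: y = Σ y_i = -15784011/800000000 m ≈ -0.019730 m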